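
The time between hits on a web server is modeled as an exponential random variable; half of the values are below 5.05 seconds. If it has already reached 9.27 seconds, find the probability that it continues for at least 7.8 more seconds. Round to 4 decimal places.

0.3428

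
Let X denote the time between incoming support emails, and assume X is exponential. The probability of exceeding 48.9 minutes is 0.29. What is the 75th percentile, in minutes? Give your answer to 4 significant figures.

e^(−λ·48.9) = 0.29 ⇒ λ = −ln(0.29)/48.9 = 0.0253144.
75th percentile: 1 − e^(−λt) = 0.75, t = −ln(0.25)/λ = 54.7631 minutes.

54.76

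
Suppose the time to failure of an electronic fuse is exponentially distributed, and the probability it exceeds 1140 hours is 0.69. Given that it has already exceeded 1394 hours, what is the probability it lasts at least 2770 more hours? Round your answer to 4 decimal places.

From e^(−λ·1140) = 0.69, λ = −ln(0.69)/1140 = 0.000325494.
Memoryless: P(X > 1394+2770 | X > 1394) = P(X > 2770) = e^(−0.000325494·2770) ≈ 0.4059.

0.4059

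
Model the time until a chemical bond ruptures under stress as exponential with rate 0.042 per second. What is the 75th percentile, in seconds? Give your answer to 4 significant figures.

33.01

Set 1 − e^(−λt) = 0.75, so t = −ln(0.25)/λ = 1.3863/0.042 ≈ 33.007 seconds.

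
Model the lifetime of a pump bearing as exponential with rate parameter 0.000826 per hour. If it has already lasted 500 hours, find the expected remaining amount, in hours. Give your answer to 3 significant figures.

1210

By memorylessness, the remaining amount past any threshold is again Exp(λ) with mean 1/λ = 1210.65 hours.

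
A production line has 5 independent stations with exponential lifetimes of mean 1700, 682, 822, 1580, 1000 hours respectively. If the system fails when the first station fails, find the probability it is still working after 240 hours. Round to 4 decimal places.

0.3082

The first failure time is exponential with rate Σλ_i = 1/1700 + 1/682 + 1/822 + 1/1580 + 1/1000 = 0.00490397 per hour.
P(min > 240) = e^(−0.00490397·240) = e^(−1.177) ≈ 0.3082.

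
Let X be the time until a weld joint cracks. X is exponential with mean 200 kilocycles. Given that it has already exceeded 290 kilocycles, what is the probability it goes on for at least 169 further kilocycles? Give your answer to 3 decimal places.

The rate is λ = 1/200 = 0.005 per kilocycle.
P(X > s+t | X > s) = e^(−λ(s+t))/e^(−λs) = e^(−λt), independent of s = 290.
P(X > 169) = e^(−0.845) ≈ 0.430.

0.430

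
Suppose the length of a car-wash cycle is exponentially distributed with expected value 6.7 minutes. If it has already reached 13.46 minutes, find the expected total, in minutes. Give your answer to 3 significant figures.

The rate is λ = 1/6.7 = 0.149254 per minute.
By memorylessness, E[X | X > 13.46] = 13.46 + 1/λ = 13.46 + 6.7 = 20.16 minutes.

20.2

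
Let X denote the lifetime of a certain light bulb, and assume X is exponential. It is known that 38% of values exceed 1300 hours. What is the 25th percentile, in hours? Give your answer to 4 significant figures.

386.5

e^(−λ·1300) = 0.38 ⇒ λ = −ln(0.38)/1300 = 0.000744295.
25th percentile: 1 − e^(−λt) = 0.25, t = −ln(0.75)/λ = 386.516 hours.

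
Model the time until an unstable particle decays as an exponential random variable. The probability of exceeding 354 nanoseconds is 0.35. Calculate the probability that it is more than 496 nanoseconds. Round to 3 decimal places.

0.230

e^(−λ·354) = 0.35 ⇒ λ = −ln(0.35)/354 = 0.0029656.
P(X > 496) = e^(−0.0029656·496) = e^(−1.4709) ≈ 0.230.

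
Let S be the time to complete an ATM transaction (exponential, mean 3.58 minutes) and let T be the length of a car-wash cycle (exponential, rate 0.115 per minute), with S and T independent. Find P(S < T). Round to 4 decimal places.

0.7084

λ_1 = 1/3.58 = 0.27933, λ_2 = 0.115.
For independent exponentials, P(S < T) = λ_1/(λ_1+λ_2) = 0.27933/0.39433 ≈ 0.7084.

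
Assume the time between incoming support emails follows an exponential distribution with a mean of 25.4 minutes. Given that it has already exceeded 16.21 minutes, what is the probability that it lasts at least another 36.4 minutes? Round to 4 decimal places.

The rate is λ = 1/25.4 = 0.0393701 per minute.
By the memoryless property, P(X > 16.21+36.4 | X > 16.21) = P(X > 36.4).
P(X > 36.4) = e^(−1.4331) ≈ 0.2386.

0.2386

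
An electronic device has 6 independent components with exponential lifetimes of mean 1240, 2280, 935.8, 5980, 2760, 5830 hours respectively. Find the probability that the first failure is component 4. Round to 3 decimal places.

0.055

Rates: λ_i = 1/mean_i → 0.000806452, 0.000438596, 0.0010686, 0.000167224, 0.000362319, 0.000171527; Σλ = 0.00301472.
P(component 4 first) = λ_4/Σλ = 0.000167224/0.00301472 ≈ 0.055.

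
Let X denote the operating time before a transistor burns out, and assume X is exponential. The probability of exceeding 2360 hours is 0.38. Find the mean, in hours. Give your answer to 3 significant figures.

e^(−λ·2360) = 0.38 ⇒ λ = −ln(0.38)/2360 = 0.000409993.
Mean = 1/λ = 2439.06 hours.

2440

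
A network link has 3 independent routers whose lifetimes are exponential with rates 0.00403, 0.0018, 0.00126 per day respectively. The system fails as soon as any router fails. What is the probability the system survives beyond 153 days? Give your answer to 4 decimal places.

The time to first failure is exponential with rate Σλ = 0.00403 + 0.0018 + 0.00126 = 0.00709.
P(min > 153) = e^(−0.00709·153) = e^(−1.0848) ≈ 0.3380.

0.3380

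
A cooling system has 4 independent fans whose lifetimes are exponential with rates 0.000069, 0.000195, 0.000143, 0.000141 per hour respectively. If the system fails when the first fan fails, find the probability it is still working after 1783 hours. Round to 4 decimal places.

The time to first failure is exponential with rate Σλ = 0.000069 + 0.000195 + 0.000143 + 0.000141 = 0.000548.
P(min > 1783) = e^(−0.000548·1783) = e^(−0.97708) ≈ 0.3764.

0.3764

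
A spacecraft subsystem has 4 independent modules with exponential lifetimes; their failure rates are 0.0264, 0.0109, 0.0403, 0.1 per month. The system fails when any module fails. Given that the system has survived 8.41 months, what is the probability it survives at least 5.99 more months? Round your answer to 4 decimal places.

0.3451

Time to first failure ~ Exp(Σλ) with Σλ = 0.1776.
By memorylessness, P(T > 8.41+5.99 | T > 8.41) = P(T > 5.99) = e^(−0.1776·5.99) ≈ 0.3451.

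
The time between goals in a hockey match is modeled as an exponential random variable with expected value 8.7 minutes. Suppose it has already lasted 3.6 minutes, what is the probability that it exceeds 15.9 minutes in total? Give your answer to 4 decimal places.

The rate is λ = 1/8.7 = 0.114943 per minute.
The exponential is memoryless, so the remaining time is again Exp(λ): the condition X > 3.6 is irrelevant.
P(X > 12.3) = e^(−1.4138) ≈ 0.2432.

0.2432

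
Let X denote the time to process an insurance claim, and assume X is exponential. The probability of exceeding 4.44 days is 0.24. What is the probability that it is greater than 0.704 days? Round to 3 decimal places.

e^(−λ·4.44) = 0.24 ⇒ λ = −ln(0.24)/4.44 = 0.321423.
P(X > 0.704) = e^(−0.321423·0.704) = e^(−0.22628) ≈ 0.797.

0.797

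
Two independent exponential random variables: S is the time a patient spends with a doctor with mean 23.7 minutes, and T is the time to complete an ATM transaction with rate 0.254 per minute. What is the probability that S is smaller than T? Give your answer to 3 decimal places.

λ_1 = 1/23.7 = 0.0421941, λ_2 = 0.254.
For independent exponentials, P(S < T) = λ_1/(λ_1+λ_2) = 0.0421941/0.296194 ≈ 0.142.

0.142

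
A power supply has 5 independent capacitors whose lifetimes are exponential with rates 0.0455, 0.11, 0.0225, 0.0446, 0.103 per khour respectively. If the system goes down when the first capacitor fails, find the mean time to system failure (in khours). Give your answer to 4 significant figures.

The time to first failure is exponential with rate Σλ = 0.0455 + 0.11 + 0.0225 + 0.0446 + 0.103 = 0.3256.
E[min] = 1/Σλ = 1/0.3256 = 3.07125 khours.

3.071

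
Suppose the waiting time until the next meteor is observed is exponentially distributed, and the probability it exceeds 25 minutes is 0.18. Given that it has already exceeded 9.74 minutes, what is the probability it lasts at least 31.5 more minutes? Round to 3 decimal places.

From e^(−λ·25) = 0.18, λ = −ln(0.18)/25 = 0.0685919.
Memoryless: P(X > 9.74+31.5 | X > 9.74) = P(X > 31.5) = e^(−0.0685919·31.5) ≈ 0.115.

0.115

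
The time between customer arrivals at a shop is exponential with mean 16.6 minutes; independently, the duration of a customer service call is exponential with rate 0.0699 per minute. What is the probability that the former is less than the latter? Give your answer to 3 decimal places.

λ_1 = 1/16.6 = 0.060241, λ_2 = 0.0699.
For independent exponentials, P(the former < the latter) = λ_1/(λ_1+λ_2) = 0.060241/0.130141 ≈ 0.463.

0.463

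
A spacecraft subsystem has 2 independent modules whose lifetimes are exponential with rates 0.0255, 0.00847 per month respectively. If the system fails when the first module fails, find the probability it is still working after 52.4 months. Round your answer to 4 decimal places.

0.1686

The time to first failure is exponential with rate Σλ = 0.0255 + 0.00847 = 0.03397.
P(min > 52.4) = e^(−0.03397·52.4) = e^(−1.78) ≈ 0.1686.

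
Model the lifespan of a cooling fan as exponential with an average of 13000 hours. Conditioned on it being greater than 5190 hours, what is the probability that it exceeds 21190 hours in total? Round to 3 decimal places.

0.292

The rate is λ = 1/13000 = 0.0000769231 per hour.
The exponential is memoryless, so the remaining time is again Exp(λ): the condition X > 5190 is irrelevant.
P(X > 16000) = e^(−1.2308) ≈ 0.292.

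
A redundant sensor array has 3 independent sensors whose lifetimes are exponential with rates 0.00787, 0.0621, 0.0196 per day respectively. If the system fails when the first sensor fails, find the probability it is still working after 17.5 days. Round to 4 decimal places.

The time to first failure is exponential with rate Σλ = 0.00787 + 0.0621 + 0.0196 = 0.08957.
P(min > 17.5) = e^(−0.08957·17.5) = e^(−1.5675) ≈ 0.2086.

0.2086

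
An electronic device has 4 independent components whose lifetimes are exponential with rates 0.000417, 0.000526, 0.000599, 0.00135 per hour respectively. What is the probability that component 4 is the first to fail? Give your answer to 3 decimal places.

The time to first failure is exponential with rate Σλ = 0.000417 + 0.000526 + 0.000599 + 0.00135 = 0.002892.
P(component 4 first) = λ_4/Σλ = 0.00135/0.002892 ≈ 0.467.

0.467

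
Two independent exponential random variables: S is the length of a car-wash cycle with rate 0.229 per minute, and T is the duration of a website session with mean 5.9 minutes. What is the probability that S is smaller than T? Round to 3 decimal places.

0.575

λ_1 = 0.229, λ_2 = 1/5.9 = 0.169492.
For independent exponentials, P(S < T) = λ_1/(λ_1+λ_2) = 0.229/0.398492 ≈ 0.575.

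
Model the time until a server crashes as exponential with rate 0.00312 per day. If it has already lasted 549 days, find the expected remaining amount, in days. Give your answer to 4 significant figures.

320.5

By memorylessness, the remaining amount past any threshold is again Exp(λ) with mean 1/λ = 320.513 days.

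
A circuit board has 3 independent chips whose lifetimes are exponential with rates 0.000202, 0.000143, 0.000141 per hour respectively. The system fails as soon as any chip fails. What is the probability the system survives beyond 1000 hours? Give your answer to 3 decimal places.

The time to first failure is exponential with rate Σλ = 0.000202 + 0.000143 + 0.000141 = 0.000486.
P(min > 1000) = e^(−0.000486·1000) = e^(−0.486) ≈ 0.615.

0.615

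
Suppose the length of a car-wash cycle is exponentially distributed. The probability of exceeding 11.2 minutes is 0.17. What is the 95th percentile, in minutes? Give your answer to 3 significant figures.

18.9

e^(−λ·11.2) = 0.17 ⇒ λ = −ln(0.17)/11.2 = 0.15821.
95th percentile: 1 − e^(−λt) = 0.95, t = −ln(0.05)/λ = 18.9351 minutes.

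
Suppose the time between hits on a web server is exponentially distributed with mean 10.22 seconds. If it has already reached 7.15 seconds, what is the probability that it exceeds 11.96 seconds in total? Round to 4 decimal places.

0.6246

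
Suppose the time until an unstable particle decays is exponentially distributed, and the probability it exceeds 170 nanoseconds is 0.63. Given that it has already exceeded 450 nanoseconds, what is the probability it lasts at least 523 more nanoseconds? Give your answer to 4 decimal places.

0.2414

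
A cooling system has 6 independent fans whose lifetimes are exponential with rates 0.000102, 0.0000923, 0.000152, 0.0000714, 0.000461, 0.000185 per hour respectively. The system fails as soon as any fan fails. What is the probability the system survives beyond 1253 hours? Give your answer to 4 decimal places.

The time to first failure is exponential with rate Σλ = 0.000102 + 0.0000923 + 0.000152 + 0.0000714 + 0.000461 + 0.000185 = 0.0010637.
P(min > 1253) = e^(−0.0010637·1253) = e^(−1.3328) ≈ 0.2637.

0.2637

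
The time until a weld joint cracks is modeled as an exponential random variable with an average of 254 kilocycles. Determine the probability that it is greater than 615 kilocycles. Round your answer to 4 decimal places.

0.0888

The rate is λ = 1/254 = 0.00393701 per kilocycle.
P(X > 615) = e^(−λ·615) = e^(−2.4213) ≈ 0.0888.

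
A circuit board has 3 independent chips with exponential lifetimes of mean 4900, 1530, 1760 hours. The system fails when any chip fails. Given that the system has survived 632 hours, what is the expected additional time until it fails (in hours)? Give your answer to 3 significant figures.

First-failure rate Σλ = 1/4900 + 1/1530 + 1/1760 = 0.00142586.
By memorylessness the expected residual is 1/Σλ = 701.332 hours, regardless of the 632 already elapsed.

701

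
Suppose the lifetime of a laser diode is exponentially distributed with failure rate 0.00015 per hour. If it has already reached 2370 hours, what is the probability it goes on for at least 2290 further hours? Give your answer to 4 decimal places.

0.7093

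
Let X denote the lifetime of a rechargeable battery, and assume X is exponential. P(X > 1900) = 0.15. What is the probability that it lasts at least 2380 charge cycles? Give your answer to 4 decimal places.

0.0929

e^(−λ·1900) = 0.15 ⇒ λ = −ln(0.15)/1900 = 0.000998484.
P(X > 2380) = e^(−0.000998484·2380) = e^(−2.3764) ≈ 0.0929.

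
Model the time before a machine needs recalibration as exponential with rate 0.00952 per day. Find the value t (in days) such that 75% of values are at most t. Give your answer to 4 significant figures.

Set 1 − e^(−λt) = 0.75, so t = −ln(0.25)/λ = 1.3863/0.00952 ≈ 145.619 days.

145.6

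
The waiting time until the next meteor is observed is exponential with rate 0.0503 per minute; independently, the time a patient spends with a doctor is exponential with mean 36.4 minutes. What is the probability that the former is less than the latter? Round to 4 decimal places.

λ_1 = 0.0503, λ_2 = 1/36.4 = 0.0274725.
For independent exponentials, P(the former < the latter) = λ_1/(λ_1+λ_2) = 0.0503/0.0777725 ≈ 0.6468.

0.6468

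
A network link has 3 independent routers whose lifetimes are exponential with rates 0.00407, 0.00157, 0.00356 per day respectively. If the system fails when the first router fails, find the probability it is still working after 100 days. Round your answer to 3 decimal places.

The time to first failure is exponential with rate Σλ = 0.00407 + 0.00157 + 0.00356 = 0.0092.
P(min > 100) = e^(−0.0092·100) = e^(−0.92) ≈ 0.399.

0.399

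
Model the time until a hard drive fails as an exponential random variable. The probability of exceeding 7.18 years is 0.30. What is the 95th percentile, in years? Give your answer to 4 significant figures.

17.87

e^(−λ·7.18) = 0.30 ⇒ λ = −ln(0.30)/7.18 = 0.167684.
95th percentile: 1 − e^(−λt) = 0.95, t = −ln(0.05)/λ = 17.8653 years.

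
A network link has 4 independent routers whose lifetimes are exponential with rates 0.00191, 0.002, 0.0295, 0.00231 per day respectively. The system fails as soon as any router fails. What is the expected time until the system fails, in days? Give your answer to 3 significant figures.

28.0

The time to first failure is exponential with rate Σλ = 0.00191 + 0.002 + 0.0295 + 0.00231 = 0.03572.
E[min] = 1/Σλ = 1/0.03572 = 27.9955 days.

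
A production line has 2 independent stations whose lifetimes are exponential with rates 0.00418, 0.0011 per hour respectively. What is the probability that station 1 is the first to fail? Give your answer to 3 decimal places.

0.792

The time to first failure is exponential with rate Σλ = 0.00418 + 0.0011 = 0.00528.
P(station 1 first) = λ_1/Σλ = 0.00418/0.00528 ≈ 0.792.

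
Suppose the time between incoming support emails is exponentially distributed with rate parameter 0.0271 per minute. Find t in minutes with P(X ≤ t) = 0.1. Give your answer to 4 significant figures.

3.888

Set 1 − e^(−λt) = 0.1, so t = −ln(0.9)/λ = 0.10536/0.0271 ≈ 3.88784 minutes.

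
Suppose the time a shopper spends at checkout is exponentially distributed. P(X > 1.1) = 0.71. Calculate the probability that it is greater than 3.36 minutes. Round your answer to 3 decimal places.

e^(−λ·1.1) = 0.71 ⇒ λ = −ln(0.71)/1.1 = 0.311355.
P(X > 3.36) = e^(−0.311355·3.36) = e^(−1.0462) ≈ 0.351.

0.351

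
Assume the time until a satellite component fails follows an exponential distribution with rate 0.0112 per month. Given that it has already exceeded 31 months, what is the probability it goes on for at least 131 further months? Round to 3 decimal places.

By the memoryless property, P(X > 31+131 | X > 31) = P(X > 131).
P(X > 131) = e^(−1.4672) ≈ 0.231.

0.231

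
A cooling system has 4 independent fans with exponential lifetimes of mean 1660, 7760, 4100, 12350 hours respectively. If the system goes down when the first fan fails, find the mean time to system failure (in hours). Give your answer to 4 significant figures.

946.8

The first failure time is exponential with rate Σλ_i = 1/1660 + 1/7760 + 1/4100 + 1/12350 = 0.00105615 per hour.
E[min] = 1/Σλ = 1/0.00105615 = 946.835 hours.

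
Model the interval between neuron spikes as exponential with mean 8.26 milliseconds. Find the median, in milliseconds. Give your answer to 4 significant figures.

5.725

The rate is λ = 1/8.26 = 0.121065 per millisecond.
Set 1 − e^(−λt) = 0.5, so t = −ln(0.5)/λ = 0.69315/0.121065 ≈ 5.7254 milliseconds.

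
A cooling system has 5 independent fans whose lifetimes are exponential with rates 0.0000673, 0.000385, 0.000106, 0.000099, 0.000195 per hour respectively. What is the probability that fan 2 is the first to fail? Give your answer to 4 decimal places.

The time to first failure is exponential with rate Σλ = 0.0000673 + 0.000385 + 0.000106 + 0.000099 + 0.000195 = 0.0008523.
P(fan 2 first) = λ_2/Σλ = 0.000385/0.0008523 ≈ 0.4517.

0.4517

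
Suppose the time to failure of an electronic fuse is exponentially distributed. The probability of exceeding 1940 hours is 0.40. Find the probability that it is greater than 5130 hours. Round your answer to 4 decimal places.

e^(−λ·1940) = 0.40 ⇒ λ = −ln(0.40)/1940 = 0.000472315.
P(X > 5130) = e^(−0.000472315·5130) = e^(−2.423) ≈ 0.0887.

0.0887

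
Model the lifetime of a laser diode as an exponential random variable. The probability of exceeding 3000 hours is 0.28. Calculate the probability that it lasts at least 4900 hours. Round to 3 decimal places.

e^(−λ·3000) = 0.28 ⇒ λ = −ln(0.28)/3000 = 0.000424322.
P(X > 4900) = e^(−0.000424322·4900) = e^(−2.0792) ≈ 0.125.

0.125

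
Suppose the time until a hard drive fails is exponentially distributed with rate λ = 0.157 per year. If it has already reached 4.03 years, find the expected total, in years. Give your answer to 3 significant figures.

By memorylessness, E[X | X > 4.03] = 4.03 + 1/λ = 4.03 + 6.36943 = 10.3994 years.

10.4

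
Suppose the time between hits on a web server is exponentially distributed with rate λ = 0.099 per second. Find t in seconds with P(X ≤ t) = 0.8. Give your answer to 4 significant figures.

Set 1 − e^(−λt) = 0.8, so t = −ln(0.2)/λ = 1.6094/0.099 ≈ 16.2569 seconds.

16.26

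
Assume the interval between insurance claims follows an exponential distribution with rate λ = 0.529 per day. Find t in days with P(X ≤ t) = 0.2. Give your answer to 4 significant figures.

0.4218

Set 1 − e^(−λt) = 0.2, so t = −ln(0.8)/λ = 0.22314/0.529 ≈ 0.421821 days.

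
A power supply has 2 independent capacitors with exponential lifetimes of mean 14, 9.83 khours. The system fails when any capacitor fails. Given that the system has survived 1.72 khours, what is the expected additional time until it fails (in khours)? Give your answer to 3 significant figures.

First-failure rate Σλ = 1/14 + 1/9.83 = 0.173158.
By memorylessness the expected residual is 1/Σλ = 5.77507 khours, regardless of the 1.72 already elapsed.

5.78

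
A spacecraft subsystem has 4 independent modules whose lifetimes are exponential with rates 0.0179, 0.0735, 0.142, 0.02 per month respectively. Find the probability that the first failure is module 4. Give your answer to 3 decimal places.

The time to first failure is exponential with rate Σλ = 0.0179 + 0.0735 + 0.142 + 0.02 = 0.2534.
P(module 4 first) = λ_4/Σλ = 0.02/0.2534 ≈ 0.079.

0.079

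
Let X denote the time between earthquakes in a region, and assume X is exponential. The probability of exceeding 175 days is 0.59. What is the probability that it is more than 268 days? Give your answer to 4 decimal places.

0.4457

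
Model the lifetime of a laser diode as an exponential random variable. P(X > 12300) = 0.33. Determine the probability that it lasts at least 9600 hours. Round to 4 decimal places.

e^(−λ·12300) = 0.33 ⇒ λ = −ln(0.33)/12300 = 0.0000901352.
P(X > 9600) = e^(−0.0000901352·9600) = e^(−0.8653) ≈ 0.4209.

0.4209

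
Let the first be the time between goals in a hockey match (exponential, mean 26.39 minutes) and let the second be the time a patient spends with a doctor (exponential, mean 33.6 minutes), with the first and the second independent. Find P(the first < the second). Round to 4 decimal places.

λ_1 = 1/26.39 = 0.0378931, λ_2 = 1/33.6 = 0.0297619.
For independent exponentials, P(the first < the second) = λ_1/(λ_1+λ_2) = 0.0378931/0.067655 ≈ 0.5601.

0.5601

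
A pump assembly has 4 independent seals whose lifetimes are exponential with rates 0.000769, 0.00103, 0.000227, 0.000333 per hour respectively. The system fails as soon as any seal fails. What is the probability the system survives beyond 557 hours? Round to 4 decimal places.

0.2688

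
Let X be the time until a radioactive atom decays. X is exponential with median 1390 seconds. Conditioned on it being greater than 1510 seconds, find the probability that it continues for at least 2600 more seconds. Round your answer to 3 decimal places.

For an exponential, median = ln(2)/λ, so λ = ln 2 / 1390 = 0.000498667 per second.
By the memoryless property, P(X > 1510+2600 | X > 1510) = P(X > 2600).
P(X > 2600) = e^(−1.2965) ≈ 0.273.

0.273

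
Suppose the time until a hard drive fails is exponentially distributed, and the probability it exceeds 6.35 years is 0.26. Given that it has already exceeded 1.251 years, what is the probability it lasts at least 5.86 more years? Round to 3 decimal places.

0.288

From e^(−λ·6.35) = 0.26, λ = −ln(0.26)/6.35 = 0.212138.
Memoryless: P(X > 1.251+5.86 | X > 1.251) = P(X > 5.86) = e^(−0.212138·5.86) ≈ 0.288.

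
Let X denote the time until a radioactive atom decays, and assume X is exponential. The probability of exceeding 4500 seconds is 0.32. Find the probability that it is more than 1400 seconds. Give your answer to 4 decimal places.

0.7015

e^(−λ·4500) = 0.32 ⇒ λ = −ln(0.32)/4500 = 0.000253208.
P(X > 1400) = e^(−0.000253208·1400) = e^(−0.35449) ≈ 0.7015.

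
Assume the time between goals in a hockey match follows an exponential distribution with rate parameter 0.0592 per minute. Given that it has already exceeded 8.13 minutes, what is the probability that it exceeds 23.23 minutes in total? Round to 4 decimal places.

By the memoryless property, P(X > 8.13+15.1 | X > 8.13) = P(X > 15.1).
P(X > 15.1) = e^(−0.89392) ≈ 0.4090.

0.4090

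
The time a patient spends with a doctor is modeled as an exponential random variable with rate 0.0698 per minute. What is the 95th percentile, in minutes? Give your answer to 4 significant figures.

42.92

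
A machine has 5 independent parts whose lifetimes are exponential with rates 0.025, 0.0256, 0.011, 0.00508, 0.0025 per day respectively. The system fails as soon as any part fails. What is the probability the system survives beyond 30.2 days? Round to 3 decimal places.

0.124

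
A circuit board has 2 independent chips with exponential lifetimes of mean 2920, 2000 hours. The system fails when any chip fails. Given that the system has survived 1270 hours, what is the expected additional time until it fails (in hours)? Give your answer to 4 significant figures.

1187

First-failure rate Σλ = 1/2920 + 1/2000 = 0.000842466.
By memorylessness the expected residual is 1/Σλ = 1186.99 hours, regardless of the 1270 already elapsed.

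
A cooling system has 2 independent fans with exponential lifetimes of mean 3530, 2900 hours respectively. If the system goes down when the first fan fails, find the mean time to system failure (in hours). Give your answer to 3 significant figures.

1590

The first failure time is exponential with rate Σλ_i = 1/3530 + 1/2900 = 0.000628114 per hour.
E[min] = 1/Σλ = 1/0.000628114 = 1592.07 hours.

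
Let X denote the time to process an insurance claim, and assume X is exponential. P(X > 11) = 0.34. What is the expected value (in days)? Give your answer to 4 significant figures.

e^(−λ·11) = 0.34 ⇒ λ = −ln(0.34)/11 = 0.0980736.
Mean = 1/λ = 10.1964 days.

10.20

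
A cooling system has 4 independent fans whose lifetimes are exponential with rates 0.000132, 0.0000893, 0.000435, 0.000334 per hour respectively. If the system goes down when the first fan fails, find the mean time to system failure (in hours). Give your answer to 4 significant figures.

1010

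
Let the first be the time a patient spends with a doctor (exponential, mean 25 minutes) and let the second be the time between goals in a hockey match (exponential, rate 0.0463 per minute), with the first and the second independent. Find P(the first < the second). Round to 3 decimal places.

λ_1 = 1/25 = 0.04, λ_2 = 0.0463.
For independent exponentials, P(the first < the second) = λ_1/(λ_1+λ_2) = 0.04/0.0863 ≈ 0.463.

0.463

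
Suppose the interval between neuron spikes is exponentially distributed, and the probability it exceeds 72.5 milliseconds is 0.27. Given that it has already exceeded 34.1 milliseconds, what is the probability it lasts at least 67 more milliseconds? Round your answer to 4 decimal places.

0.2982

From e^(−λ·72.5) = 0.27, λ = −ln(0.27)/72.5 = 0.0180598.
Memoryless: P(X > 34.1+67 | X > 34.1) = P(X > 67) = e^(−0.0180598·67) ≈ 0.2982.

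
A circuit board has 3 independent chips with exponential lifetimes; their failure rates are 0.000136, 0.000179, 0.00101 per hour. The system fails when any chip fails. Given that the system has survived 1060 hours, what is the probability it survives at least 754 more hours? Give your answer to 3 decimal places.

0.368

Time to first failure ~ Exp(Σλ) with Σλ = 0.001325.
By memorylessness, P(T > 1060+754 | T > 1060) = P(T > 754) = e^(−0.001325·754) ≈ 0.368.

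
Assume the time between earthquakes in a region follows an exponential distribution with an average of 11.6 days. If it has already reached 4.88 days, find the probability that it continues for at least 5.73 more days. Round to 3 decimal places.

The rate is λ = 1/11.6 = 0.0862069 per day.
By the memoryless property, P(X > 4.88+5.73 | X > 4.88) = P(X > 5.73).
P(X > 5.73) = e^(−0.49397) ≈ 0.610.

0.610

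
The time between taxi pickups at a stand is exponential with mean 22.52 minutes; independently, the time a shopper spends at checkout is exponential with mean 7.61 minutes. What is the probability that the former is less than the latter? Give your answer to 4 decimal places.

0.2526

λ_1 = 1/22.52 = 0.044405, λ_2 = 1/7.61 = 0.131406.
For independent exponentials, P(the former < the latter) = λ_1/(λ_1+λ_2) = 0.044405/0.175811 ≈ 0.2526.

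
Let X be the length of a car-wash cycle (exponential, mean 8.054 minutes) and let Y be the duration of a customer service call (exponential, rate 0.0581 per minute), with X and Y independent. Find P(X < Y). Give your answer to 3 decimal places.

0.681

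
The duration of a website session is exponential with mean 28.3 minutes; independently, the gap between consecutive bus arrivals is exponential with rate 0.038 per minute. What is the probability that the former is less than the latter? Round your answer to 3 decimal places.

λ_1 = 1/28.3 = 0.0353357, λ_2 = 0.038.
For independent exponentials, P(the former < the latter) = λ_1/(λ_1+λ_2) = 0.0353357/0.0733357 ≈ 0.482.

0.482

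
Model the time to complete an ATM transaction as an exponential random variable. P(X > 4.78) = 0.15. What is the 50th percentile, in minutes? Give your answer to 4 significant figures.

1.746

e^(−λ·4.78) = 0.15 ⇒ λ = −ln(0.15)/4.78 = 0.396887.
50th percentile: 1 − e^(−λt) = 0.5, t = −ln(0.5)/λ = 1.74646 minutes.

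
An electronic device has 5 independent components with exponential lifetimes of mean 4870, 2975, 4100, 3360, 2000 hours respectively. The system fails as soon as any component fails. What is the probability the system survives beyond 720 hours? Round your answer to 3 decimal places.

The first failure time is exponential with rate Σλ_i = 1/4870 + 1/2975 + 1/4100 + 1/3360 + 1/2000 = 0.00158299 per hour.
P(min > 720) = e^(−0.00158299·720) = e^(−1.1398) ≈ 0.320.

0.320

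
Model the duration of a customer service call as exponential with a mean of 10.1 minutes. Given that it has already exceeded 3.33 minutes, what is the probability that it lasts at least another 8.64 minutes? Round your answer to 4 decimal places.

0.4251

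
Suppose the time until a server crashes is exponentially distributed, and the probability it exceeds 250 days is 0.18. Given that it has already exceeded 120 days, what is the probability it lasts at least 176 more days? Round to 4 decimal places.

From e^(−λ·250) = 0.18, λ = −ln(0.18)/250 = 0.00685919.
Memoryless: P(X > 120+176 | X > 120) = P(X > 176) = e^(−0.00685919·176) ≈ 0.2990.

0.2990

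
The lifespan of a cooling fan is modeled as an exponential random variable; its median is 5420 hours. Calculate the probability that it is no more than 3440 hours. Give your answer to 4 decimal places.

0.3559

For an exponential, median = ln(2)/λ, so λ = ln 2 / 5420 = 0.000127887 per hour.
P(X ≤ 3440) = 1 − e^(−λ·3440) = 1 − e^(−0.43993) ≈ 0.3559.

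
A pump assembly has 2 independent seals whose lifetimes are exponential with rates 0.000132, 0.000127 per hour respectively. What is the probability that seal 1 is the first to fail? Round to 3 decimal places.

The time to first failure is exponential with rate Σλ = 0.000132 + 0.000127 = 0.000259.
P(seal 1 first) = λ_1/Σλ = 0.000132/0.000259 ≈ 0.510.

0.510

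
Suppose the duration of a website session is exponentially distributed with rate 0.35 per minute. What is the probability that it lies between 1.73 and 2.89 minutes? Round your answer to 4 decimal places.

0.1821

P(1.73 < X < 2.89) = e^(−λ·1.73) − e^(−λ·2.89) = 0.54580 − 0.36367 ≈ 0.1821.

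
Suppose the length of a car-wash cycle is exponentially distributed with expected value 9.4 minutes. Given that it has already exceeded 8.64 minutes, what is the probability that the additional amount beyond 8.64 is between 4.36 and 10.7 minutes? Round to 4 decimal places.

The rate is λ = 1/9.4 = 0.106383 per minute.
Memoryless: the residual past 8.64 is again Exp(λ).
P(4.36 < residual < 10.7) = e^(−λ·4.36) − e^(−λ·10.7) = 0.62887 − 0.32036 ≈ 0.3085.

0.3085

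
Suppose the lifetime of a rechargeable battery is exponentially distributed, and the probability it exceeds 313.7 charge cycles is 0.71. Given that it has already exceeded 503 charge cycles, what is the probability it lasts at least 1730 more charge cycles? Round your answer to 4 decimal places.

From e^(−λ·313.7) = 0.71, λ = −ln(0.71)/313.7 = 0.00109178.
Memoryless: P(X > 503+1730 | X > 503) = P(X > 1730) = e^(−0.00109178·1730) ≈ 0.1513.

0.1513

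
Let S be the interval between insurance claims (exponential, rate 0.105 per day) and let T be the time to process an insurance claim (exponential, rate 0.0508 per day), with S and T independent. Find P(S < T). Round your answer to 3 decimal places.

0.674

λ_1 = 0.105, λ_2 = 0.0508.
For independent exponentials, P(S < T) = λ_1/(λ_1+λ_2) = 0.105/0.1558 ≈ 0.674.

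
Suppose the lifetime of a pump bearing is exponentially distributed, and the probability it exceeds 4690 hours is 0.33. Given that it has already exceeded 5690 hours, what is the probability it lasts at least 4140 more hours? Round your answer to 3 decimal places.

0.376

From e^(−λ·4690) = 0.33, λ = −ln(0.33)/4690 = 0.000236389.
Memoryless: P(X > 5690+4140 | X > 5690) = P(X > 4140) = e^(−0.000236389·4140) ≈ 0.376.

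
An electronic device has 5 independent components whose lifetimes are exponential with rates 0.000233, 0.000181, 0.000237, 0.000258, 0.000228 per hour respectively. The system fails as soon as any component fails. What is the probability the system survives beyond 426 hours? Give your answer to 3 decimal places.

0.616

The time to first failure is exponential with rate Σλ = 0.000233 + 0.000181 + 0.000237 + 0.000258 + 0.000228 = 0.001137.
P(min > 426) = e^(−0.001137·426) = e^(−0.48436) ≈ 0.616.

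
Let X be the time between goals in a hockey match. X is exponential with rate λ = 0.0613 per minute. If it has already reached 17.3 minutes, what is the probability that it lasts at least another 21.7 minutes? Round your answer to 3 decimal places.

0.264

The exponential is memoryless, so the remaining time is again Exp(λ): the condition X > 17.3 is irrelevant.
P(X > 21.7) = e^(−1.3302) ≈ 0.264.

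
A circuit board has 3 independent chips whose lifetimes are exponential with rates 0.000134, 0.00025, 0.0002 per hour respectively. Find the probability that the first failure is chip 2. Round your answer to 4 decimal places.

0.4281

The time to first failure is exponential with rate Σλ = 0.000134 + 0.00025 + 0.0002 = 0.000584.
P(chip 2 first) = λ_2/Σλ = 0.00025/0.000584 ≈ 0.4281.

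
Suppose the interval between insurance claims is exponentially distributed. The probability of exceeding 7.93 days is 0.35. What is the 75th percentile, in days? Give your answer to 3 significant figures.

e^(−λ·7.93) = 0.35 ⇒ λ = −ln(0.35)/7.93 = 0.132386.
75th percentile: 1 − e^(−λt) = 0.75, t = −ln(0.25)/λ = 10.4716 days.

10.5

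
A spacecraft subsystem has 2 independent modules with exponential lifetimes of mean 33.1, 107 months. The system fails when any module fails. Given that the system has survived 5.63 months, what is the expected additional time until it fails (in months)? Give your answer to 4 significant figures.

First-failure rate Σλ = 1/33.1 + 1/107 = 0.0395573.
By memorylessness the expected residual is 1/Σλ = 25.2798 months, regardless of the 5.63 already elapsed.

25.28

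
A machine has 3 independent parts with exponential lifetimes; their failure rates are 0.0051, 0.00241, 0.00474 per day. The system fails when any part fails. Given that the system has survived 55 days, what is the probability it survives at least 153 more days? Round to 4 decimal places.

Time to first failure ~ Exp(Σλ) with Σλ = 0.01225.
By memorylessness, P(T > 55+153 | T > 55) = P(T > 153) = e^(−0.01225·153) ≈ 0.1535.

0.1535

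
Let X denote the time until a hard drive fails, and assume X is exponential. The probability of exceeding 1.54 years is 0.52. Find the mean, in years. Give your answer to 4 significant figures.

2.355

e^(−λ·1.54) = 0.52 ⇒ λ = −ln(0.52)/1.54 = 0.424628.
Mean = 1/λ = 2.355 years.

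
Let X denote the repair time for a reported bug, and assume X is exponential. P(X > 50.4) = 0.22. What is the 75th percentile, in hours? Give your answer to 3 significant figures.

46.1

e^(−λ·50.4) = 0.22 ⇒ λ = −ln(0.22)/50.4 = 0.0300422.
75th percentile: 1 − e^(−λt) = 0.75, t = −ln(0.25)/λ = 46.1449 hours.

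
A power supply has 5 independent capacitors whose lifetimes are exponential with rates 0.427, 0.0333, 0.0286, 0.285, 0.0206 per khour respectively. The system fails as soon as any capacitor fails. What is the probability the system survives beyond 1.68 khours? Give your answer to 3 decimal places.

0.263

The time to first failure is exponential with rate Σλ = 0.427 + 0.0333 + 0.0286 + 0.285 + 0.0206 = 0.7945.
P(min > 1.68) = e^(−0.7945·1.68) = e^(−1.3348) ≈ 0.263.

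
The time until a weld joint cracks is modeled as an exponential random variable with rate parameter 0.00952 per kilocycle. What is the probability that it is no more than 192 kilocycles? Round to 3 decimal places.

0.839

P(X ≤ 192) = 1 − e^(−λ·192) = 1 − e^(−1.8278) ≈ 0.839.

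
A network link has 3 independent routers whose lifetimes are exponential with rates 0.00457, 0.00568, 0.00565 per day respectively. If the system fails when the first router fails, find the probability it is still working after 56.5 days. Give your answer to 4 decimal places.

The time to first failure is exponential with rate Σλ = 0.00457 + 0.00568 + 0.00565 = 0.0159.
P(min > 56.5) = e^(−0.0159·56.5) = e^(−0.89835) ≈ 0.4072.

0.4072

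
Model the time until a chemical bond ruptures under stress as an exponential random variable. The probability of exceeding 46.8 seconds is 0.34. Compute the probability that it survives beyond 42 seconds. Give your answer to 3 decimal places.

0.380

e^(−λ·46.8) = 0.34 ⇒ λ = −ln(0.34)/46.8 = 0.0230515.
P(X > 42) = e^(−0.0230515·42) = e^(−0.96816) ≈ 0.380.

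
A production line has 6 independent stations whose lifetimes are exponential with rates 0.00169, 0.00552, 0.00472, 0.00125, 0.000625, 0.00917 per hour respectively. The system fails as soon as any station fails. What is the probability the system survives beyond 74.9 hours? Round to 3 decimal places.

0.179

The time to first failure is exponential with rate Σλ = 0.00169 + 0.00552 + 0.00472 + 0.00125 + 0.000625 + 0.00917 = 0.022975.
P(min > 74.9) = e^(−0.022975·74.9) = e^(−1.7208) ≈ 0.179.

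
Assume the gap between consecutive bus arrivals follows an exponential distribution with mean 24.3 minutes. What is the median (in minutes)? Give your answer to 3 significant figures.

16.8

The rate is λ = 1/24.3 = 0.0411523 per minute.
Set 1 − e^(−λt) = 0.5, so t = −ln(0.5)/λ = 0.69315/0.0411523 ≈ 16.8435 minutes.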